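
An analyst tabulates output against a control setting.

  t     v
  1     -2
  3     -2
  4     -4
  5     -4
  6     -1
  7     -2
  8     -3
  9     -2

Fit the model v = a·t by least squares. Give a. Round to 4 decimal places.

a = -0.3772

Forming XᵀX = [[281]] and Xᵀv = [-106]ᵀ gives XᵀX·[a]ᵀ = Xᵀv.
a = (-106)/281 = -0.377224.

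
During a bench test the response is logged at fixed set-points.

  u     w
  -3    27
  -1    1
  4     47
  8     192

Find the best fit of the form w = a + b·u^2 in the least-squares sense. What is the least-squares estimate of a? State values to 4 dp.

a = -1.2123

MᵀM·[a, b]ᵀ = Mᵀw reads: 4·a + 90·b = 267;  90·a + 4434·b = 13284.
(Σ1 = 4, Σu^2 = 90, Σu^2·u^2 = 4434, Σw = 267, Σu^2·w = 13284.)
Eliminating b: 4434·(row 1) − 90·(row 2) gives 9636·a = 4434·267 − 90·13284 = -11682, so a = -177/146.
Then b = (13284 − 90·(-177/146))/4434 = 441/146.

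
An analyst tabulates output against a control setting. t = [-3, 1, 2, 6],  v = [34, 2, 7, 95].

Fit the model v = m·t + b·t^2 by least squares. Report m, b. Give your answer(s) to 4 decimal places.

m = -2.2623, b = 3.0157

Entries of AᵀA: Σt·t = 50, Σt·t^2 = 198, Σt^2·t^2 = 1394.
Right-hand side: Σt·v = 484, Σt^2·v = 3756.
So AᵀA·[m, b]ᵀ = Aᵀv: [[50, 198]; [198, 1394]]·[m, b]ᵀ = [484, 3756]ᵀ.
Determinant 50·1394 − 198² = 30496.
m = (484·1394 − 198·3756)/30496 = -2156/953; b = (50·3756 − 198·484)/30496 = 2874/953.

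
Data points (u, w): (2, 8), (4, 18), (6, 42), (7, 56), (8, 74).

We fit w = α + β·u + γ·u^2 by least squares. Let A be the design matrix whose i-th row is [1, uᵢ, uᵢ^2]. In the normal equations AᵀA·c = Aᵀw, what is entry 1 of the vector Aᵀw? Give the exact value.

Entry 1 ↔ basis 1, so (Aᵀw)_{1} = Σᵢ wᵢ = (1)·(8) + (1)·(18) + (1)·(42) + (1)·(56) + (1)·(74) = 198.

198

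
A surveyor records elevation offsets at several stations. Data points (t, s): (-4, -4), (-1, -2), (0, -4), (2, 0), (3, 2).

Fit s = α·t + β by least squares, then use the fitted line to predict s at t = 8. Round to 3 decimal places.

The normal equations are: 30·α + 0·β = 24;  0·α + 5·β = -8.
Determinant 30·5 − 0² = 150.
α = (24·5 − 0·(-8))/150 = 4/5; β = (30·(-8) − 0·24)/150 = -8/5.
At t = 8: ŝ = (4/5)·(8) + (-8/5)·(1) = 24/5.

ŝ = 4.800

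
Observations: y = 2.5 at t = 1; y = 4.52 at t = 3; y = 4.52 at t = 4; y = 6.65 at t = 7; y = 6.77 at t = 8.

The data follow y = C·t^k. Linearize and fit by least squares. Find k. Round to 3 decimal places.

k = 0.483

Taking logs, ln y = k·ln t + ln C, so regress ln y on ln t.
Σln t = 6.5103, Σ(ln t)² = 11.2394, Σln y = 7.7404, Σln t·ln y = 11.4122.
Equations: 11.2394·k + 6.5103·ln C = 11.4122;  6.5103·k + 5·ln C = 7.7404.
Δ = 11.2394·5 − (6.5103)² = 13.8136; k = (11.4122·5 − 6.5103·7.7404)/13.8136 = 0.48277, ln C = (11.2394·7.7404 − 6.5103·11.4122)/13.8136 = 0.91949.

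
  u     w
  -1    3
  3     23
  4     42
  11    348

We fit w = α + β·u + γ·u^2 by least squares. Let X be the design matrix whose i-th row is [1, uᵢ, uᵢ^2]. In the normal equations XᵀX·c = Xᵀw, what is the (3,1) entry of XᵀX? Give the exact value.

147

Row 3 ↔ basis u^2, column 1 ↔ basis 1, so (XᵀX)_{3,1} = Σᵢ u^2 = (1)·(1) + (9)·(1) + (16)·(1) + (121)·(1) = 147.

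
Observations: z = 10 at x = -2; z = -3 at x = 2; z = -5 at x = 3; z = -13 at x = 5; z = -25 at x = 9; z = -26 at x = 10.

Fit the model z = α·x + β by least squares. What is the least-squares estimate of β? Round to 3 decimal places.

β = 3.499

Normal-equation sums: Σx·x = 223, Σx = 27, Σ1 = 6.
For Mᵀz: Σx·z = -591, Σz = -62.
Eliminating β: 6·(row 1) − 27·(row 2) gives 609·α = 6·(-591) − 27·(-62) = -1872, so α = -624/203.
Then β = ((-62) − 27·(-624/203))/6 = 2131/609.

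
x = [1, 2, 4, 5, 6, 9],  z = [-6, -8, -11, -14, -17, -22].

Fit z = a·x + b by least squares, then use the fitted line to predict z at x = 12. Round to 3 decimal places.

Entries of MᵀM: Σx·x = 163, Σx = 27, Σ1 = 6.
Moment sums: Σx·z = -436, Σz = -78.
MᵀM·[a, b]ᵀ = Mᵀz becomes [[163, 27]; [27, 6]]·[a, b]ᵀ = [-436, -78]ᵀ.
Δ = 163·6 − 27² = 249.
a = ((-436)·6 − 27·(-78))/249 = -170/83; b = (163·(-78) − 27·(-436))/249 = -314/83.
At x = 12: ẑ = (-170/83)·(12) + (-314/83)·(1) = -2354/83.

ẑ = -28.361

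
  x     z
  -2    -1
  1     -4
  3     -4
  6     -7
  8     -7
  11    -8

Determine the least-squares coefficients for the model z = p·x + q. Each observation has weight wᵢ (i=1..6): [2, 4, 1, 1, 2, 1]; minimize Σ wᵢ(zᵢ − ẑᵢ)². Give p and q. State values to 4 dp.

p = -0.5266, q = -2.9130

Forming AᵀWA = [[306, 36]; [36, 11]] and AᵀWz = [-266, -51]ᵀ gives AᵀWA·[p, q]ᵀ = AᵀWz.
Eliminating q: 11·(row 1) − 36·(row 2) gives 2070·p = 11·(-266) − 36·(-51) = -1090, so p = -109/207.
Then q = ((-51) − 36·(-109/207))/11 = -67/23.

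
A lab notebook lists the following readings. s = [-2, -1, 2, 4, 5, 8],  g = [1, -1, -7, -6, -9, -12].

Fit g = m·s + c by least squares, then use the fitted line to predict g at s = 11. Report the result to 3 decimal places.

Normal-equation sums: Σs·s = 114, Σs = 16, Σ1 = 6.
Right-hand side: Σs·g = -180, Σg = -34.
Normal equations: [[114, 16]; [16, 6]]·[m, c]ᵀ = [-180, -34]ᵀ.
Δ = 114·6 − 16² = 428.
m = ((-180)·6 − 16·(-34))/428 = -134/107; c = (114·(-34) − 16·(-180))/428 = -249/107.
At s = 11: ĝ = (-134/107)·(11) + (-249/107)·(1) = -1723/107.

ĝ = -16.103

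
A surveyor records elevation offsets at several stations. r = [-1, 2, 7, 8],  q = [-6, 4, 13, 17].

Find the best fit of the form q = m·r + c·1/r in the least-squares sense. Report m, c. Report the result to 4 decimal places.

With design matrix X, XᵀX = [[118, 4]; [4, 4033/3136]] and Xᵀq = [241, 671/56]ᵀ.
Δ = 118·(4033/3136) − 4² = 212859/1568.
m = (241·(4033/3136) − 4·(671/56))/(212859/1568) = 273883/141906; c = (118·(671/56) − 4·241)/(212859/1568) = 235144/70953.

m = 1.9300, c = 3.3141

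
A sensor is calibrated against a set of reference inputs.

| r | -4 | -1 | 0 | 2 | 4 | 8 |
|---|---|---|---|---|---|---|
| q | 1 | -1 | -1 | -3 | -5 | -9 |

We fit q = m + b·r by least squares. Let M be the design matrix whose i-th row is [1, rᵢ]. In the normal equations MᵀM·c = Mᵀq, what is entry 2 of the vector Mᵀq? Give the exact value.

-101

Entry 2 ↔ basis r, so (Mᵀq)_{2} = Σᵢ (r)·qᵢ = (-4)·(1) + (-1)·(-1) + (0)·(-1) + (2)·(-3) + (4)·(-5) + (8)·(-9) = -101.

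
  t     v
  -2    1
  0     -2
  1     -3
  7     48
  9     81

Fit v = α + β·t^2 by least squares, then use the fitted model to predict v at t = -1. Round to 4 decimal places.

XᵀX·[α, β]ᵀ = Xᵀv reads: 5·α + 135·β = 125;  135·α + 8979·β = 8914.
Δ = 5·8979 − 135² = 26670.
α = (125·8979 − 135·8914)/26670 = -5401/1778; β = (5·8914 − 135·125)/26670 = 5539/5334.
At t = -1: v̂ = (-5401/1778)·(1) + (5539/5334)·(1) = -5332/2667.

v̂ = -1.9993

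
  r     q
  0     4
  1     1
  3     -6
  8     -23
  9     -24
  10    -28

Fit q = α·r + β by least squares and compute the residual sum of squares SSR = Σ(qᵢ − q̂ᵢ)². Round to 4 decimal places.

SSR = 2.6854

The normal equations are: 255·α + 31·β = -697;  31·α + 6·β = -76.
(Σr·r = 255, Σr = 31, Σ1 = 6, Σr·q = -697, Σq = -76.)
Eliminating β: 6·(row 1) − 31·(row 2) gives 569·α = 6·(-697) − 31·(-76) = -1826, so α = -1826/569.
Then β = ((-76) − 31·(-1826/569))/6 = 2227/569.
Residuals: 49/569, 168/569, -163/569, -706/569, 551/569, 101/569; SSR = 1528/569.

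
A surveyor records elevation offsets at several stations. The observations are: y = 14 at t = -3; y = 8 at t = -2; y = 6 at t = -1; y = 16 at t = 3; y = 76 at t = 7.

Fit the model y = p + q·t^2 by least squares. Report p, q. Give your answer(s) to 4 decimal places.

With design matrix X, XᵀX = [[5, 72]; [72, 2580]] and Xᵀy = [120, 4032]ᵀ.
Δ = 5·2580 − 72² = 7716.
p = (120·2580 − 72·4032)/7716 = 1608/643; q = (5·4032 − 72·120)/7716 = 960/643.

p = 2.5008, q = 1.4930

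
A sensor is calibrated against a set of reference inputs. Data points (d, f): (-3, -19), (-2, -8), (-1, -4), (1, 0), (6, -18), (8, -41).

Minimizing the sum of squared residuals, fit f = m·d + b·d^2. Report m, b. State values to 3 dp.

AᵀA·[m, b]ᵀ = Aᵀf reads: 115·m + 693·b = -359;  693·m + 5491·b = -3479.
(Σd·d = 115, Σd·d^2 = 693, Σd^2·d^2 = 5491, Σd·f = -359, Σd^2·f = -3479.)
Δ = 115·5491 − 693² = 151216.
m = ((-359)·5491 − 693·(-3479))/151216 = 219839/75608; b = (115·(-3479) − 693·(-359))/151216 = -75649/75608.

m = 2.908, b = -1.001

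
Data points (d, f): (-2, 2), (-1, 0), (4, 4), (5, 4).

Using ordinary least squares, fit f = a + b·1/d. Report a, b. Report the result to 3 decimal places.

a = 3.335, b = 3.180

Compute the Gram sums: Σ1 = 4, Σ1/d = -21/20, Σ1/d·1/d = 541/400.
Moment sums: Σf = 10, Σ1/d·f = 4/5.
Normal equations: [[4, -21/20]; [-21/20, 541/400]]·[a, b]ᵀ = [10, 4/5]ᵀ.
Determinant 4·(541/400) − (-21/20)² = 1723/400.
a = (10·(541/400) − (-21/20)·(4/5))/(1723/400) = 5746/1723; b = (4·(4/5) − (-21/20)·10)/(1723/400) = 5480/1723.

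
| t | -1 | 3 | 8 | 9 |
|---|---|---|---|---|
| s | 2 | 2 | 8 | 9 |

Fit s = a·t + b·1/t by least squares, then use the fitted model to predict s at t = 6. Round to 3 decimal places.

ŝ = 5.731

XᵀX·[a, b]ᵀ = Xᵀs reads: 155·a + 4·b = 149;  4·a + (5905/5184)·b = 2/3.
Determinant 155·(5905/5184) − 4² = 832331/5184.
a = (149·(5905/5184) − 4·(2/3))/(832331/5184) = 866021/832331; b = (155·(2/3) − 4·149)/(832331/5184) = -2553984/832331.
At t = 6: ŝ = (866021/832331)·(6) + (-2553984/832331)·(1/6) = 4770462/832331.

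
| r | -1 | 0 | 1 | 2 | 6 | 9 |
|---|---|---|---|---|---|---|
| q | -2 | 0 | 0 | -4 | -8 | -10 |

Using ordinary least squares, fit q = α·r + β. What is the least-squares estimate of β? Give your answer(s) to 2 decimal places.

β = -1.12

Normal-equation sums: Σr·r = 123, Σr = 17, Σ1 = 6.
Right-hand side: Σr·q = -144, Σq = -24.
Normal equations: [[123, 17]; [17, 6]]·[α, β]ᵀ = [-144, -24]ᵀ.
Δ = 123·6 − 17² = 449.
α = ((-144)·6 − 17·(-24))/449 = -456/449; β = (123·(-24) − 17·(-144))/449 = -504/449.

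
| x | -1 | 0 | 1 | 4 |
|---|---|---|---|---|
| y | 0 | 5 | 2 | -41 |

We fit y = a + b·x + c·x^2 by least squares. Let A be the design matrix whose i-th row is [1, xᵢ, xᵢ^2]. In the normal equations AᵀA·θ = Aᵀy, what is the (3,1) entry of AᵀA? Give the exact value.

Row 3 ↔ basis x^2, column 1 ↔ basis 1, so (AᵀA)_{3,1} = Σᵢ x^2 = (1)·(1) + (0)·(1) + (1)·(1) + (16)·(1) = 18.

18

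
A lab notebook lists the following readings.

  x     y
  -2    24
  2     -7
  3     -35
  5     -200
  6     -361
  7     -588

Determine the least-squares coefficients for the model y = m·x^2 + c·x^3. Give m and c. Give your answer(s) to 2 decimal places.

m = 2.04, c = -2.01

Setting ∂/∂m … = 0 gives: 4435·m + 27951·c = -47055;  27951·m + 180787·c = -305853.
(Σx^2·x^2 = 4435, Σx^2·x^3 = 27951, Σx^3·x^3 = 180787, Σx^2·y = -47055, Σx^3·y = -305853.)
det = 4435·180787 − 27951² = 20531944.
m = ((-47055)·180787 − 27951·(-305853))/20531944 = 20982459/10265972; c = (4435·(-305853) − 27951·(-47055))/20531944 = -20611875/10265972.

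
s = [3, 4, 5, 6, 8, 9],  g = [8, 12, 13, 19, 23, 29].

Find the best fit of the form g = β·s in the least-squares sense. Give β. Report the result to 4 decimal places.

With design matrix A, AᵀA = [[231]] and Aᵀg = [696]ᵀ.
Hence β = 696 / 231 ≈ 3.01299.

β = 3.0130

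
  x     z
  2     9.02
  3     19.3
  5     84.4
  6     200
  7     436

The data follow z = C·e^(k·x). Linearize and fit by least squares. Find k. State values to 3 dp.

k = 0.775

Linearized form: ln z = k·x + ln C. From the 5 transformed points,
Sums: Σx = 23.0000, Σ(x)² = 123.0000, Σln z = 20.9711, Σx·ln z = 109.7904.
Normal system: [[123.0000, 23.0000]; [23.0000, 5]]·[k, ln C]ᵀ = [109.7904, 20.9711]ᵀ.
Slope k = (n·Σx·ln z − Σx·Σln z)/(n·Σ(x)² − (Σx)²) = (5·109.7904 − 23.0000·20.9711)/86.0000 = 0.77462; ln C = (Σln z − k·Σx)/n = 0.63096.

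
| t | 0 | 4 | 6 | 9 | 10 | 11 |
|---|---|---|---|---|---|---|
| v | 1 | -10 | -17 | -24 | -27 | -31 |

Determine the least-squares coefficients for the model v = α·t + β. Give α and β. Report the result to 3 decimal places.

With design matrix M, MᵀM = [[354, 40]; [40, 6]] and Mᵀv = [-969, -108]ᵀ.
Eliminating β: 6·(row 1) − 40·(row 2) gives 524·α = 6·(-969) − 40·(-108) = -1494, so α = -747/262.
Then β = ((-108) − 40·(-747/262))/6 = 132/131.

α = -2.851, β = 1.008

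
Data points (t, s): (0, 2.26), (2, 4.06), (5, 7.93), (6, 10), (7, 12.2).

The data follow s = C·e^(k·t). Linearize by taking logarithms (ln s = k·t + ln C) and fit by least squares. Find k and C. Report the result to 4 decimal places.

k = 0.2387, C = 2.3712

Let Y = ln s. Fitting Y = k·t + ln C by least squares:
Sums: Σt = 20.0000, Σ(t)² = 114.0000, Σln s = 9.0912, Σt·ln s = 44.4812.
Normal system: [[114.0000, 20.0000]; [20.0000, 5]]·[k, ln C]ᵀ = [44.4812, 9.0912]ᵀ.
Solving (det = 170.0000): k = 0.23871, ln C = 0.86338, so C = exp(0.86338) = 2.37117.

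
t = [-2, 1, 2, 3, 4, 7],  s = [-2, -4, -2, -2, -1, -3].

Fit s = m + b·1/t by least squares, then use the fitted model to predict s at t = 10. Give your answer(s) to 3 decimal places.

Setting ∂/∂m … = 0 gives: 6·m + (145/84)·b = -14;  (145/84)·m + (11953/7056)·b = -449/84.
Eliminating b: (11953/7056)·(row 1) − (145/84)·(row 2) gives (50693/7056)·m = (11953/7056)·(-14) − (145/84)·(-449/84) = -34079/2352, so m = -102237/50693.
Then b = ((-449/84) − (145/84)·(-102237/50693))/(11953/7056) = -55776/50693.
At t = 10: ŝ = (-102237/50693)·(1) + (-55776/50693)·(1/10) = -539073/253465.

ŝ = -2.127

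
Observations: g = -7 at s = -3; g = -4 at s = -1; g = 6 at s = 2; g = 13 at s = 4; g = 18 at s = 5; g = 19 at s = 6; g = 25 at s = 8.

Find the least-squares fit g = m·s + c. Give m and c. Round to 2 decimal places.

With design matrix A, AᵀA = [[155, 21]; [21, 7]] and Aᵀg = [493, 70]ᵀ.
det = 155·7 − 21² = 644.
m = (493·7 − 21·70)/644 = 283/92; c = (155·70 − 21·493)/644 = 71/92.

m = 3.08, c = 0.77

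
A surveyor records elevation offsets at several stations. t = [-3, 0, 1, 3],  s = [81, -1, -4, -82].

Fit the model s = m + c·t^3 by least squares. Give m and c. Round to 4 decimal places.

Compute the Gram sums: Σ1 = 4, Σt^3 = 1, Σt^3·t^3 = 1459.
For Aᵀs: Σs = -6, Σt^3·s = -4405.
Normal equations: [[4, 1]; [1, 1459]]·[m, c]ᵀ = [-6, -4405]ᵀ.
Δ = 4·1459 − 1² = 5835.
m = ((-6)·1459 − 1·(-4405))/5835 = -4349/5835; c = (4·(-4405) − 1·(-6))/5835 = -17614/5835.

m = -0.7453, c = -3.0187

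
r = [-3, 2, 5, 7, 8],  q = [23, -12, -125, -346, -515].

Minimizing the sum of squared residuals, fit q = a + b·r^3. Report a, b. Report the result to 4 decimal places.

a = -2.9834, b = -0.9990

Compute the Gram sums: Σ1 = 5, Σr^3 = 961, Σr^3·r^3 = 396211.
Right-hand side: Σq = -975, Σr^3·q = -398700.
Determinant 5·396211 − 961² = 1057534.
a = ((-975)·396211 − 961·(-398700))/1057534 = -101775/34114; b = (5·(-398700) − 961·(-975))/1057534 = -1056525/1057534.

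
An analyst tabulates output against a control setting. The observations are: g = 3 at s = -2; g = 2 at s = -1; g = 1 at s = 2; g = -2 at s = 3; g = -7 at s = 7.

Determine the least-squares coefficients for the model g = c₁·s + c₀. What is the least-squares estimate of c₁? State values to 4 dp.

Entries of XᵀX: Σs·s = 67, Σs = 9, Σ1 = 5.
Right-hand side: Σs·g = -61, Σg = -3.
Eliminating c₀: 5·(row 1) − 9·(row 2) gives 254·c₁ = 5·(-61) − 9·(-3) = -278, so c₁ = -139/127.
Then c₀ = ((-3) − 9·(-139/127))/5 = 174/127.

c₁ = -1.0945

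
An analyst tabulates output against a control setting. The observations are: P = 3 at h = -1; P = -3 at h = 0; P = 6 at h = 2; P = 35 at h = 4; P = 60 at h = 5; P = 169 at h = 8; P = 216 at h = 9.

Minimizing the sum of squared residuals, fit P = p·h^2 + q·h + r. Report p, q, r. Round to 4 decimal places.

Sums needed: Σh^2·h^2 = 11555, Σh^2·h = 1437, Σh^2 = 191, Σh·h = 191, Σh = 27, Σ1 = 7.
Moment sums: Σh^2·P = 30399, Σh·P = 3745, ΣP = 486.
Inverting the 3×3 Gram matrix, [p, q, r]ᵀ = [32925/11158, -478333/212002, -252633/106001]ᵀ.

p = 2.9508, q = -2.2563, r = -2.3833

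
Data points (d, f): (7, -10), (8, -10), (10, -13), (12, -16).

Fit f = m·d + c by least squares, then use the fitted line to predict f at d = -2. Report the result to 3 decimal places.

Forming AᵀA = [[357, 37]; [37, 4]] and Aᵀf = [-472, -49]ᵀ gives AᵀA·[m, c]ᵀ = Aᵀf.
det = 357·4 − 37² = 59.
m = ((-472)·4 − 37·(-49))/59 = -75/59; c = (357·(-49) − 37·(-472))/59 = -29/59.
At d = -2: f̂ = (-75/59)·(-2) + (-29/59)·(1) = 121/59.

f̂ = 2.051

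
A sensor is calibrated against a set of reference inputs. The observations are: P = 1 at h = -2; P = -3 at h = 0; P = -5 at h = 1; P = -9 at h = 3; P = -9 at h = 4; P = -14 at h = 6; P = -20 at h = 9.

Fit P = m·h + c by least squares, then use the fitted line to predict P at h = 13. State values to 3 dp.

P̂ = -27.119

Forming AᵀA = [[147, 21]; [21, 7]] and AᵀP = [-334, -59]ᵀ gives AᵀA·[m, c]ᵀ = AᵀP.
Eliminating c: 7·(row 1) − 21·(row 2) gives 588·m = 7·(-334) − 21·(-59) = -1099, so m = -157/84.
Then c = ((-59) − 21·(-157/84))/7 = -79/28.
At h = 13: P̂ = (-157/84)·(13) + (-79/28)·(1) = -1139/42.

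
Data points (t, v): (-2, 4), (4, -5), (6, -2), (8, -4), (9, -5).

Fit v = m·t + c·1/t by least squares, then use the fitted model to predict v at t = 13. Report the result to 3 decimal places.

From the data, Σt·t = 201, Σt·1/t = 5, Σ1/t·1/t = 1909/5184.
Right-hand side: Σt·v = -117, Σ1/t·v = -167/36.
MᵀM·[m, c]ᵀ = Mᵀv becomes [[201, 5]; [5, 1909/5184]]·[m, c]ᵀ = [-117, -167/36]ᵀ.
Eliminating c: (1909/5184)·(row 1) − 5·(row 2) gives (84703/1728)·m = (1909/5184)·(-117) − 5·(-167/36) = -1273/64, so m = -34371/84703.
Then c = ((-167/36) − 5·(-34371/84703))/(1909/5184) = -600336/84703.
At t = 13: v̂ = (-34371/84703)·(13) + (-600336/84703)·(1/13) = -6409035/1101139.

v̂ = -5.820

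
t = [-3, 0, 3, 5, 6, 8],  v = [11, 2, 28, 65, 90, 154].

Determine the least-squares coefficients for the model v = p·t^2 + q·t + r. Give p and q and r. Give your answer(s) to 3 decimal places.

XᵀX·[p, q, r]ᵀ = Xᵀv reads: 6179·p + 853·q + 143·r = 15072;  853·p + 143·q + 19·r = 2148;  143·p + 19·q + 6·r = 350.
(Σt^2·t^2 = 6179, Σt^2·t = 853, Σt^2 = 143, Σt·t = 143, Σt = 19, Σ1 = 6, Σt^2·v = 15072, Σt·v = 2148, Σv = 350.)
Inverting the 3×3 Gram matrix, [p, q, r]ᵀ = [842/413, 1116/413, 70/59]ᵀ.

p = 2.039, q = 2.702, r = 1.186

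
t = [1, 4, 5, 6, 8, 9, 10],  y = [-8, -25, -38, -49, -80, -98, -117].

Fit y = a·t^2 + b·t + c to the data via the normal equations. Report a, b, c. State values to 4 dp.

a = -0.9798, b = -1.4484, c = -5.1778

Compute the Gram sums: Σt^2·t^2 = 22835, Σt^2·t = 2647, Σt^2 = 323, Σt·t = 323, Σt = 43, Σ1 = 7.
Moment sums: Σt^2·y = -27880, Σt·y = -3284, Σy = -415.
Row-reducing yields a = -15665/15988, b = -23157/15988, c = -5913/1142.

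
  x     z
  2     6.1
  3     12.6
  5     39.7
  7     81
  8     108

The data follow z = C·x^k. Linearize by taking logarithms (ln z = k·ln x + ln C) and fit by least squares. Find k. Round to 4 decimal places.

Let Y = ln z. Fitting Y = k·ln x + ln C by least squares:
Σln x = 7.4265, Σ(ln x)² = 12.3883, Σln z = 17.0999, Σln x·ln z = 28.2493.
Equations: 12.3883·k + 7.4265·ln C = 28.2493;  7.4265·k + 5·ln C = 17.0999.
Δ = 12.3883·5 − (7.4265)² = 6.7880; k = (28.2493·5 − 7.4265·17.0999)/6.7880 = 2.09973, ln C = (12.3883·17.0999 − 7.4265·28.2493)/6.7880 = 0.30123.

k = 2.0997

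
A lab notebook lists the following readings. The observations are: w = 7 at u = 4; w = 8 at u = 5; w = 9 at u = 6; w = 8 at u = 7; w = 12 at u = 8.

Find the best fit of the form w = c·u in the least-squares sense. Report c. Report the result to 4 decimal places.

c = 1.4421

With design matrix A, AᵀA = [[190]] and Aᵀw = [274]ᵀ.
Hence c = 274 / 190 ≈ 1.44211.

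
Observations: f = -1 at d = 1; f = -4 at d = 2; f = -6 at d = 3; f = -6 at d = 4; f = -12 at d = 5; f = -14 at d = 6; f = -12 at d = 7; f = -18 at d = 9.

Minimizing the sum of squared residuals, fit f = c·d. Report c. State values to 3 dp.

Normal-equation sums: Σd·d = 221.
Right-hand side: Σd·f = -441.
Normal equations: [[221]]·[c]ᵀ = [-441]ᵀ.
c = (-441)/221 = -1.99548.

c = -1.995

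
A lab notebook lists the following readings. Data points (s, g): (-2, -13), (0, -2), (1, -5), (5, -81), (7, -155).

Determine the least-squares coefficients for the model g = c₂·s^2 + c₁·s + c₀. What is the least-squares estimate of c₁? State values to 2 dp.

With design matrix M, MᵀM = [[3043, 461, 79]; [461, 79, 11]; [79, 11, 5]] and Mᵀg = [-9677, -1469, -256]ᵀ.
Row-reducing yields c₂ = -121247/39678, c₁ = -20405/39678, c₀ = -11820/6613.

c₁ = -0.51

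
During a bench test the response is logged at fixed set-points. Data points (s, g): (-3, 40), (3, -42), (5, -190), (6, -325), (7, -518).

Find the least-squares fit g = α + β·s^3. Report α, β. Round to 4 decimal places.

α = -0.9825, β = -1.5060

Forming AᵀA = [[5, 684]; [684, 181388]] and Aᵀg = [-1035, -273838]ᵀ gives AᵀA·[α, β]ᵀ = Aᵀg.
Δ = 5·181388 − 684² = 439084.
α = ((-1035)·181388 − 684·(-273838))/439084 = -107847/109771; β = (5·(-273838) − 684·(-1035))/439084 = -330625/219542.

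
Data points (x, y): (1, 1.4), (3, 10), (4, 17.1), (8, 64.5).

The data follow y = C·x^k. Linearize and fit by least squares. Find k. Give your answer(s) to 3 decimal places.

k = 1.837

With ln yᵢ as the transformed response and ln xᵢ as the regressor:
AᵀA = [[7.4528, 4.5643]; [4.5643, 4]], rhs = [15.1298, 9.6448]ᵀ  (here Σln x = 4.5643, Σ(ln x)² = 7.4528, Σln y = 9.6448, Σln x·ln y = 15.1298).
Slope k = (n·Σln x·ln y − Σln x·Σln y)/(n·Σ(ln x)² − (Σln x)²) = (4·15.1298 − 4.5643·9.6448)/8.9781 = 1.83746; ln C = (Σln y − k·Σln x)/n = 0.31449.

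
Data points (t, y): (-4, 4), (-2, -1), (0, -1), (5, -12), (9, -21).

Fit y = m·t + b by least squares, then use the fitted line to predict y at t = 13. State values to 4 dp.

ŷ = -27.6908

Normal-equation sums: Σt·t = 126, Σt = 8, Σ1 = 5.
And Σt·y = -263, Σy = -31.
So AᵀA·[m, b]ᵀ = Aᵀy: [[126, 8]; [8, 5]]·[m, b]ᵀ = [-263, -31]ᵀ.
Δ = 126·5 − 8² = 566.
m = ((-263)·5 − 8·(-31))/566 = -1067/566; b = (126·(-31) − 8·(-263))/566 = -901/283.
At t = 13: ŷ = (-1067/566)·(13) + (-901/283)·(1) = -15673/566.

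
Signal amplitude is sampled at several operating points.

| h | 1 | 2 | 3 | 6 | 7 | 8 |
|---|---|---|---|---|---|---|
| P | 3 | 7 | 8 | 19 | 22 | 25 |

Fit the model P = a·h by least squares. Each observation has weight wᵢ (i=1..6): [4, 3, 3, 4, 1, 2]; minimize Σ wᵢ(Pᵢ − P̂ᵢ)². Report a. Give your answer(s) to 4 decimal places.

a = 3.1209

Forming XᵀWX = [[364]] and XᵀWP = [1136]ᵀ gives XᵀWX·[a]ᵀ = XᵀWP.
a = 1136/364 = 3.12088.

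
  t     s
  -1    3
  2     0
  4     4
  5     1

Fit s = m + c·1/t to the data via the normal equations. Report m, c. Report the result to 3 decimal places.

m = 1.984, c = -1.258

Sums needed: Σ1 = 4, Σ1/t = -1/20, Σ1/t·1/t = 541/400.
Right-hand side: Σs = 8, Σ1/t·s = -9/5.
Normal equations: [[4, -1/20]; [-1/20, 541/400]]·[m, c]ᵀ = [8, -9/5]ᵀ.
Δ = 4·(541/400) − (-1/20)² = 2163/400.
m = (8·(541/400) − (-1/20)·(-9/5))/(2163/400) = 4292/2163; c = (4·(-9/5) − (-1/20)·8)/(2163/400) = -2720/2163.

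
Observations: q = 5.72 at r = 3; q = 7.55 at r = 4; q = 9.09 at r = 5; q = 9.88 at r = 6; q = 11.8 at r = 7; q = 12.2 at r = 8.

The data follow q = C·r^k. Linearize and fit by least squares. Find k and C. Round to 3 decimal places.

Taking logs, ln q = k·ln r + ln C, so regress ln q on ln r.
Σln r = 9.9115, Σ(ln r)² = 17.0401, Σln q = 13.2327, Σln r·ln q = 22.3791.
Equations: 17.0401·k + 9.9115·ln C = 22.3791;  9.9115·k + 6·ln C = 13.2327.
Solving (det = 4.0036): k = 0.77895, ln C = 0.91871, so C = exp(0.91871) = 2.50605.

k = 0.779, C = 2.506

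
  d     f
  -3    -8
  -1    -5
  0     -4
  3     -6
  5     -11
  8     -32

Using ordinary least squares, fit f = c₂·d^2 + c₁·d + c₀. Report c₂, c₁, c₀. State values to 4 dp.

c₂ = -0.5071, c₁ = 0.5357, c₀ = -2.9429

Normal-equation sums: Σd^2·d^2 = 4884, Σd^2·d = 636, Σd^2 = 108, Σd·d = 108, Σd = 12, Σ1 = 6.
Moment sums: Σd^2·f = -2454, Σd·f = -300, Σf = -66.
Row-reducing yields c₂ = -71/140, c₁ = 15/28, c₀ = -103/35.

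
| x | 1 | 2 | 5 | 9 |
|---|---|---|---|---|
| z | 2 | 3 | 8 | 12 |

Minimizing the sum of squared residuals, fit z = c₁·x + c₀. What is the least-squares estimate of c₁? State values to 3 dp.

c₁ = 1.284

From the data, Σx·x = 111, Σx = 17, Σ1 = 4.
For Mᵀz: Σx·z = 156, Σz = 25.
Δ = 111·4 − 17² = 155.
c₁ = (156·4 − 17·25)/155 = 199/155; c₀ = (111·25 − 17·156)/155 = 123/155.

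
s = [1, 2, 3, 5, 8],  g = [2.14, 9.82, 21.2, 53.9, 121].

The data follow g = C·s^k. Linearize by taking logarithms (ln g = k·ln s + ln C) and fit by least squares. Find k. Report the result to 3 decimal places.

Linearized form: ln g = k·ln s + ln C. From the 5 transformed points,
AᵀA = [[8.6018, 5.4806]; [5.4806, 5]], rhs = [21.3282, 14.8821]ᵀ  (here Σln s = 5.4806, Σ(ln s)² = 8.6018, Σln g = 14.8821, Σln s·ln g = 21.3282).
Slope k = (n·Σln s·ln g − Σln s·Σln g)/(n·Σ(ln s)² − (Σln s)²) = (5·21.3282 − 5.4806·14.8821)/12.9714 = 1.93327; ln C = (Σln g − k·Σln s)/n = 0.85731.

k = 1.933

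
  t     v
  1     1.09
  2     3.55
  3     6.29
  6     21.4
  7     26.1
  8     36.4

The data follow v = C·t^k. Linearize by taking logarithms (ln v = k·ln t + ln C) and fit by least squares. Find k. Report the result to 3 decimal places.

k = 1.662

Taking logs, ln v = k·ln t + ln C, so regress ln v on ln t.
Sums: Σln t = 7.6089, Σ(ln t)² = 13.0084, Σln v = 13.1120, Σln t·ln v = 22.2095.
Normal system: [[13.0084, 7.6089]; [7.6089, 6]]·[k, ln C]ᵀ = [22.2095, 13.1120]ᵀ.
Slope k = (n·Σln t·ln v − Σln t·Σln v)/(n·Σ(ln t)² − (Σln t)²) = (6·22.2095 − 7.6089·13.1120)/20.1558 = 1.66153; ln C = (Σln v − k·Σln t)/n = 0.07827.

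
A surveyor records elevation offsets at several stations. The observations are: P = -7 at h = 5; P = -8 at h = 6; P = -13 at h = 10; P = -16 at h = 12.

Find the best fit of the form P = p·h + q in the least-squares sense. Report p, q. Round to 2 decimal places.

Entries of XᵀX: Σh·h = 305, Σh = 33, Σ1 = 4.
Right-hand side: Σh·P = -405, ΣP = -44.
Normal equations: [[305, 33]; [33, 4]]·[p, q]ᵀ = [-405, -44]ᵀ.
Determinant 305·4 − 33² = 131.
p = ((-405)·4 − 33·(-44))/131 = -168/131; q = (305·(-44) − 33·(-405))/131 = -55/131.

p = -1.28, q = -0.42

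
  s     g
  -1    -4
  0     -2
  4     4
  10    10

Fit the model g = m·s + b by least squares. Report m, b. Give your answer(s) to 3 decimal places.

m = 1.258, b = -2.087

With design matrix X, XᵀX = [[117, 13]; [13, 4]] and Xᵀg = [120, 8]ᵀ.
Eliminating b: 4·(row 1) − 13·(row 2) gives 299·m = 4·120 − 13·8 = 376, so m = 376/299.
Then b = (8 − 13·(376/299))/4 = -48/23.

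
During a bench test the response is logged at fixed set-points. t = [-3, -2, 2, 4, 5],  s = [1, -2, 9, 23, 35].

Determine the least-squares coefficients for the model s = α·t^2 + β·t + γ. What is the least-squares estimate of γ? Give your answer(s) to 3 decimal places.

AᵀA·[α, β, γ]ᵀ = Aᵀs reads: 994·α + 162·β + 58·γ = 1280;  162·α + 58·β + 6·γ = 286;  58·α + 6·β + 5·γ = 66.
(Σt^2·t^2 = 994, Σt^2·t = 162, Σt^2 = 58, Σt·t = 58, Σt = 6, Σ1 = 5, Σt^2·s = 1280, Σt·s = 286, Σs = 66.)
Solving the 3×3 system (Gaussian elimination) gives α = 8779/9724, β = 2147/884, γ = -35/187.

γ = -0.187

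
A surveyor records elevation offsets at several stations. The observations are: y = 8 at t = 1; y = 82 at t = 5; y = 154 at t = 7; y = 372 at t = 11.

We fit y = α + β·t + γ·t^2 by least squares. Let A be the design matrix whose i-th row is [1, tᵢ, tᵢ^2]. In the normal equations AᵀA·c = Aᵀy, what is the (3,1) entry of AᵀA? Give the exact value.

Row 3 ↔ basis t^2, column 1 ↔ basis 1, so (AᵀA)_{3,1} = Σᵢ t^2 = (1)·(1) + (25)·(1) + (49)·(1) + (121)·(1) = 196.

196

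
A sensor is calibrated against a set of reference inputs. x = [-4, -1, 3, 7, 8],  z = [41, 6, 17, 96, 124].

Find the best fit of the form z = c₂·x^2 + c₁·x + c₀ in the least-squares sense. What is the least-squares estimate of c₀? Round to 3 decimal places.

Compute the Gram sums: Σx^2·x^2 = 6835, Σx^2·x = 817, Σx^2 = 139, Σx·x = 139, Σx = 13, Σ1 = 5.
For Mᵀz: Σx^2·z = 13455, Σx·z = 1545, Σz = 284.
Inverting the 3×3 Gram matrix, [c₂, c₁, c₀]ᵀ = [90585/43732, -56999/43732, 982/377]ᵀ.

c₀ = 2.605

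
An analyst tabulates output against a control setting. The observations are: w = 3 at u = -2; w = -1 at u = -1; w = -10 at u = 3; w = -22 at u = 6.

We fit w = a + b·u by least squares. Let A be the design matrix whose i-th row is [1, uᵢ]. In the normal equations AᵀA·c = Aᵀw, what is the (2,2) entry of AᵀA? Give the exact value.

50

Row 2 ↔ basis u, column 2 ↔ basis u, so (AᵀA)_{2,2} = Σᵢ (u)·(u) = (-2)·(-2) + (-1)·(-1) + (3)·(3) + (6)·(6) = 50.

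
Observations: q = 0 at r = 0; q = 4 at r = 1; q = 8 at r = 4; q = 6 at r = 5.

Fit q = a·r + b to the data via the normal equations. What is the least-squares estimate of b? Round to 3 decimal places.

b = 1.412

Entries of XᵀX: Σr·r = 42, Σr = 10, Σ1 = 4.
For Xᵀq: Σr·q = 66, Σq = 18.
Normal equations: [[42, 10]; [10, 4]]·[a, b]ᵀ = [66, 18]ᵀ.
Δ = 42·4 − 10² = 68.
a = (66·4 − 10·18)/68 = 21/17; b = (42·18 − 10·66)/68 = 24/17.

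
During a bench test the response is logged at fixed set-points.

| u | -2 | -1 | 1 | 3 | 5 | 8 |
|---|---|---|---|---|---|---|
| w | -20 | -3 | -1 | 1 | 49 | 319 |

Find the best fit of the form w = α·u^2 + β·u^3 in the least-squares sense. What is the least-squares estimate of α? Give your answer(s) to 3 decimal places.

The normal equations are: 4820·α + 36104·β = 21566;  36104·α + 278564·β = 169642.
(Σu^2·u^2 = 4820, Σu^2·u^3 = 36104, Σu^3·u^3 = 278564, Σu^2·w = 21566, Σu^3·w = 169642.)
det = 4820·278564 − 36104² = 39179664.
α = (21566·278564 − 36104·169642)/39179664 = -14655443/4897458; β = (4820·169642 − 36104·21566)/39179664 = 4881947/4897458.

α = -2.992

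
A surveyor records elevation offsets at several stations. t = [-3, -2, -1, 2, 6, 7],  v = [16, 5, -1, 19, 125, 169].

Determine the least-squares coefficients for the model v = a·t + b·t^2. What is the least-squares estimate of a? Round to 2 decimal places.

a = 3.44

MᵀM·[a, b]ᵀ = Mᵀv reads: 103·a + 531·b = 1914;  531·a + 3811·b = 13020.
(Σt·t = 103, Σt·t^2 = 531, Σt^2·t^2 = 3811, Σt·v = 1914, Σt^2·v = 13020.)
det = 103·3811 − 531² = 110572.
a = (1914·3811 − 531·13020)/110572 = 190317/55286; b = (103·13020 − 531·1914)/110572 = 162363/55286.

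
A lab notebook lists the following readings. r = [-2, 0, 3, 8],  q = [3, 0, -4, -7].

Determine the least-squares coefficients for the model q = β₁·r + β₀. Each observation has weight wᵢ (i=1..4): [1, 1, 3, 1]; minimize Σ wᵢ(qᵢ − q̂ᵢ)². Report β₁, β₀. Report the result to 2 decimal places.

β₁ = -1.01, β₀ = -0.14

Normal-equation sums: Σwᵢ·r·r = 95, Σwᵢ·r = 15, Σwᵢ·1 = 6.
For AᵀWq: Σwᵢ·r·q = -98, Σwᵢ·q = -16.
Normal equations: [[95, 15]; [15, 6]]·[β₁, β₀]ᵀ = [-98, -16]ᵀ.
Eliminating β₀: 6·(row 1) − 15·(row 2) gives 345·β₁ = 6·(-98) − 15·(-16) = -348, so β₁ = -116/115.
Then β₀ = ((-16) − 15·(-116/115))/6 = -10/69.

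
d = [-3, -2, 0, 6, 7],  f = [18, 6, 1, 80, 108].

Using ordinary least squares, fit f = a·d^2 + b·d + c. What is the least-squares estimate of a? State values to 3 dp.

a = 2.097

Entries of AᵀA: Σd^2·d^2 = 3794, Σd^2·d = 524, Σd^2 = 98, Σd·d = 98, Σd = 8, Σ1 = 5.
And Σd^2·f = 8358, Σd·f = 1170, Σf = 213.
So AᵀA·[a, b, c]ᵀ = Aᵀf: [[3794, 524, 98]; [524, 98, 8]; [98, 8, 5]]·[a, b, c]ᵀ = [8358, 1170, 213]ᵀ.
Solving the 3×3 system (Gaussian elimination) gives a = 7212/3439, b = 2387/3439, c = 1327/3439.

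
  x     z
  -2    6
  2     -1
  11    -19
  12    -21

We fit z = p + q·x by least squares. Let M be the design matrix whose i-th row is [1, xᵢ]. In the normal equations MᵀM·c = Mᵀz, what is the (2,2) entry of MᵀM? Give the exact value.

Row 2 ↔ basis x, column 2 ↔ basis x, so (MᵀM)_{2,2} = Σᵢ (x)·(x) = (-2)·(-2) + (2)·(2) + (11)·(11) + (12)·(12) = 273.

273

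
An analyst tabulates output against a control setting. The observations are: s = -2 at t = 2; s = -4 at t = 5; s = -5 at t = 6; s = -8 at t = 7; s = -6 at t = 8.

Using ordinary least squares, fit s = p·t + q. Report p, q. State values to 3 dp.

Sums needed: Σt·t = 178, Σt = 28, Σ1 = 5.
For Xᵀs: Σt·s = -158, Σs = -25.
So XᵀX·[p, q]ᵀ = Xᵀs: [[178, 28]; [28, 5]]·[p, q]ᵀ = [-158, -25]ᵀ.
Δ = 178·5 − 28² = 106.
p = ((-158)·5 − 28·(-25))/106 = -45/53; q = (178·(-25) − 28·(-158))/106 = -13/53.

p = -0.849, q = -0.245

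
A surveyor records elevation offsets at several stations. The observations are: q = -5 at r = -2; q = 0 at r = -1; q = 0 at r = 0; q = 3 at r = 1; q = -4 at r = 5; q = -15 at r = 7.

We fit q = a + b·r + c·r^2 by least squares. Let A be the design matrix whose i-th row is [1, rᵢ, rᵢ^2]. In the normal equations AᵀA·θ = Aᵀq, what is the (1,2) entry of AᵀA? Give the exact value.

10

Row 1 ↔ basis 1, column 2 ↔ basis r, so (AᵀA)_{1,2} = Σᵢ r = (1)·(-2) + (1)·(-1) + (1)·(0) + (1)·(1) + (1)·(5) + (1)·(7) = 10.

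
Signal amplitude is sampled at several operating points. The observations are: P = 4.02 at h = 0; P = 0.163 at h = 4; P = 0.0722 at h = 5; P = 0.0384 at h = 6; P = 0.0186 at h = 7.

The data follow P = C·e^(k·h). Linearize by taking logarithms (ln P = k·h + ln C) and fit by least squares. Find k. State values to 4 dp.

With ln Pᵢ as the transformed response and hᵢ as the regressor:
Σh = 22.0000, Σ(h)² = 126.0000, Σln P = -10.2953, Σh·ln P = -67.8479.
Equations: 126.0000·k + 22.0000·ln C = -67.8479;  22.0000·k + 5·ln C = -10.2953.
Δ = 126.0000·5 − (22.0000)² = 146.0000; k = (-67.8479·5 − 22.0000·-10.2953)/146.0000 = -0.77221, ln C = (126.0000·-10.2953 − 22.0000·-67.8479)/146.0000 = 1.33865.

k = -0.7722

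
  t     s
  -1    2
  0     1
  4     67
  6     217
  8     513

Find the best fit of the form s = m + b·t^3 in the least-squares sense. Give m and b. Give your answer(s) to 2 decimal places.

Compute the Gram sums: Σ1 = 5, Σt^3 = 791, Σt^3·t^3 = 312897.
And Σs = 800, Σt^3·s = 313814.
Δ = 5·312897 − 791² = 938804.
m = (800·312897 − 791·313814)/938804 = 9251/4154; b = (5·313814 − 791·800)/938804 = 468135/469402.

m = 2.23, b = 1.00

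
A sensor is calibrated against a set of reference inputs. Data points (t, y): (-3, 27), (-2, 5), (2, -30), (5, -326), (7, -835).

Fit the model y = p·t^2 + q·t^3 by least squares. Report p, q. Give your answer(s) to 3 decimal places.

p = -3.018, q = -2.004

Sums needed: Σt^2·t^2 = 3139, Σt^2·t^3 = 19689, Σt^3·t^3 = 134131.
Right-hand side: Σt^2·y = -48922, Σt^3·y = -328164.
Normal equations: [[3139, 19689]; [19689, 134131]]·[p, q]ᵀ = [-48922, -328164]ᵀ.
Eliminating q: 134131·(row 1) − 19689·(row 2) gives 33380488·p = 134131·(-48922) − 19689·(-328164) = -100735786, so p = -50367893/16690244.
Then q = ((-328164) − 19689·(-50367893/16690244))/134131 = -33440769/16690244.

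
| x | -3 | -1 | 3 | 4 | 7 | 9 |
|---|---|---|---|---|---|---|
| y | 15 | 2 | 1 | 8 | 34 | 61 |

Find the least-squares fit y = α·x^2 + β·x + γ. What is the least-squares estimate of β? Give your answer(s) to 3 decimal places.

β = -2.102

With design matrix M, MᵀM = [[9381, 1135, 165]; [1135, 165, 19]; [165, 19, 6]] and Mᵀy = [6881, 775, 121]ᵀ.
Row-reducing yields α = 198791/198906, β = -139337/66302, γ = -65890/99453.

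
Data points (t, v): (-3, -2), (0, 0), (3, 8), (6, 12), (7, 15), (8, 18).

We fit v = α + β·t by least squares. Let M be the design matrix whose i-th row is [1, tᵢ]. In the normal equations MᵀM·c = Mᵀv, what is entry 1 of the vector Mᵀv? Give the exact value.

Entry 1 ↔ basis 1, so (Mᵀv)_{1} = Σᵢ vᵢ = (1)·(-2) + (1)·(0) + (1)·(8) + (1)·(12) + (1)·(15) + (1)·(18) = 51.

51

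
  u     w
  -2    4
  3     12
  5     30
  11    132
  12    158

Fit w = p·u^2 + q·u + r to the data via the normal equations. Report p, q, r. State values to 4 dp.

p = 1.0393, q = 0.5543, r = 1.0006

Entries of XᵀX: Σu^2·u^2 = 36099, Σu^2·u = 3203, Σu^2 = 303, Σu·u = 303, Σu = 29, Σ1 = 5.
Moment sums: Σu^2·w = 39598, Σu·w = 3526, Σw = 336.
So XᵀX·[p, q, r]ᵀ = Xᵀw: [[36099, 3203, 303]; [3203, 303, 29]; [303, 29, 5]]·[p, q, r]ᵀ = [39598, 3526, 336]ᵀ.
Row-reducing yields p = 391333/376519, q = 16055/28963, r = 34250/34229.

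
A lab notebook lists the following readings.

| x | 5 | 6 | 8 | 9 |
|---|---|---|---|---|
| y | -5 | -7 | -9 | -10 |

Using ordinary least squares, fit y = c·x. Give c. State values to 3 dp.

The normal system MᵀM·[c]ᵀ = Mᵀy is [[206]]·[c]ᵀ = [-229]ᵀ.
c = (-229)/206 = -1.11165.

c = -1.112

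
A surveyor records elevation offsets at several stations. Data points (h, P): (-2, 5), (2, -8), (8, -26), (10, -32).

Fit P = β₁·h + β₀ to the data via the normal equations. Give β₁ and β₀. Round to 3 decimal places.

β₁ = -3.071, β₀ = -1.429

Normal-equation sums: Σh·h = 172, Σh = 18, Σ1 = 4.
And Σh·P = -554, ΣP = -61.
Normal equations: [[172, 18]; [18, 4]]·[β₁, β₀]ᵀ = [-554, -61]ᵀ.
Eliminating β₀: 4·(row 1) − 18·(row 2) gives 364·β₁ = 4·(-554) − 18·(-61) = -1118, so β₁ = -43/14.
Then β₀ = ((-61) − 18·(-43/14))/4 = -10/7.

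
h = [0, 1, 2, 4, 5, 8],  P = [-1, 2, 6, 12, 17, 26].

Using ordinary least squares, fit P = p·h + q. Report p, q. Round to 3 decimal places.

p = 3.423, q = -1.077

The normal system MᵀM·[p, q]ᵀ = MᵀP is [[110, 20]; [20, 6]]·[p, q]ᵀ = [355, 62]ᵀ.
Determinant 110·6 − 20² = 260.
p = (355·6 − 20·62)/260 = 89/26; q = (110·62 − 20·355)/260 = -14/13.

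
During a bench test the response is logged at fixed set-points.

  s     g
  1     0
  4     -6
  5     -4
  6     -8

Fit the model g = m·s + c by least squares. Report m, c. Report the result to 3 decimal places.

m = -1.429, c = 1.214

Sums needed: Σs·s = 78, Σs = 16, Σ1 = 4.
And Σs·g = -92, Σg = -18.
Eliminating c: 4·(row 1) − 16·(row 2) gives 56·m = 4·(-92) − 16·(-18) = -80, so m = -10/7.
Then c = ((-18) − 16·(-10/7))/4 = 17/14.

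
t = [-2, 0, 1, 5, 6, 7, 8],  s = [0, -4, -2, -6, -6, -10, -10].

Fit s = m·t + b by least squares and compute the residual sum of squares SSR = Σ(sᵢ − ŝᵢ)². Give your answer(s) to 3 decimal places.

The normal system XᵀX·[m, b]ᵀ = Xᵀs is [[179, 25]; [25, 7]]·[m, b]ᵀ = [-218, -38]ᵀ.
Δ = 179·7 − 25² = 628.
m = ((-218)·7 − 25·(-38))/628 = -144/157; b = (179·(-38) − 25·(-218))/628 = -338/157.
Residuals: 50/157, -290/157, 168/157, 116/157, 260/157, -224/157, -80/157; SSR = 1608/157.

SSR = 10.242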